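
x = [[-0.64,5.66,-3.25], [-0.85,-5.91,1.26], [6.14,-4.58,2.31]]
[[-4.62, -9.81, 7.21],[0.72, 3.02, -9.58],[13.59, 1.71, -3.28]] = x@[[1.79, -0.88, 0.49], [-0.24, 0.47, 1.68], [0.65, 4.01, 0.61]]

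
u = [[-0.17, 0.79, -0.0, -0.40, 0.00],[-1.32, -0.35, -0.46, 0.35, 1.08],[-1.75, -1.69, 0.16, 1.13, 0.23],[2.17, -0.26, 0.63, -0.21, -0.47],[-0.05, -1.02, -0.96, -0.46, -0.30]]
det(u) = 1.14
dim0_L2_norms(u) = [3.09, 2.17, 1.25, 1.35, 1.24]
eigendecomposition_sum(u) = [[0.5j,(0.36-0.02j),0.12+0.03j,-0.08-0.14j,-0.05-0.25j], [-0.76-0.38j,(-0.24+0.57j),-0.14+0.15j,0.27-0.01j,(0.42+0.12j)], [-0.69-0.83j,(-0.58+0.54j),(-0.24+0.1j),(0.32+0.12j),(0.43+0.36j)], [0.62+0.04j,0.00-0.45j,(0.05-0.14j),-0.18+0.09j,(-0.32+0.04j)], [0.43-0.80j,-0.60-0.28j,(-0.16-0.16j),(0.01+0.29j),-0.14+0.45j]] + [[-0.5j, 0.36+0.02j, 0.12-0.03j, (-0.08+0.14j), (-0.05+0.25j)], [(-0.76+0.38j), -0.24-0.57j, -0.14-0.15j, 0.27+0.01j, 0.42-0.12j], [-0.69+0.83j, -0.58-0.54j, -0.24-0.10j, (0.32-0.12j), (0.43-0.36j)], [(0.62-0.04j), 0.00+0.45j, 0.05+0.14j, (-0.18-0.09j), -0.32-0.04j], [(0.43+0.8j), -0.60+0.28j, -0.16+0.16j, (0.01-0.29j), (-0.14-0.45j)]] + [[(-0.07+0j),(0.14+0j),(-0.21+0j),(-0.14+0j),0.10+0.00j], [(-0.1+0j),0.18+0.00j,(-0.28+0j),(-0.18+0j),(0.14+0j)], [0.31-0.00j,(-0.57-0j),0.87-0.00j,(0.56-0j),(-0.42-0j)], [(0.08-0j),(-0.15-0j),0.23-0.00j,(0.15-0j),-0.11-0.00j], [-0.14+0.00j,0.26+0.00j,(-0.4+0j),-0.26+0.00j,0.19+0.00j]] + [[-0.05+0.14j,(-0.04-0j),(-0.01+0.05j),-0.05+0.02j,(-0+0.04j)], [(0.15+0.14j),(-0.02+0.05j),0.05+0.04j,-0.00+0.08j,(0.05+0.03j)], [(-0.34-0.17j),0.02-0.09j,-0.11-0.04j,-0.03-0.14j,(-0.1-0.02j)], [(0.43+0.37j),(-0.06+0.12j),(0.15+0.1j),-0.00+0.22j,(0.14+0.07j)], [(-0.39+0.04j),-0.04-0.09j,(-0.12+0.03j),(-0.11-0.1j),-0.10+0.04j]] + [[(-0.05-0.14j),  (-0.04+0j),  (-0.01-0.05j),  -0.05-0.02j,  (-0-0.04j)], [(0.15-0.14j),  -0.02-0.05j,  (0.05-0.04j),  -0.00-0.08j,  (0.05-0.03j)], [-0.34+0.17j,  0.02+0.09j,  (-0.11+0.04j),  (-0.03+0.14j),  (-0.1+0.02j)], [(0.43-0.37j),  -0.06-0.12j,  0.15-0.10j,  -0.00-0.22j,  0.14-0.07j], [(-0.39-0.04j),  -0.04+0.09j,  (-0.12-0.03j),  -0.11+0.10j,  -0.10-0.04j]]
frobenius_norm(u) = 4.38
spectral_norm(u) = 3.59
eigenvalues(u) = [(-0.81+1.71j), (-0.81-1.71j), (1.32+0j), (-0.29+0.4j), (-0.29-0.4j)]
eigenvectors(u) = [[(0.21+0.17j), (0.21-0.17j), -0.20+0.00j, (-0.07-0.17j), (-0.07+0.17j)], [(-0.43+0.19j), (-0.43-0.19j), (-0.27+0j), -0.25-0.01j, (-0.25+0.01j)], [(-0.59+0j), -0.59-0.00j, 0.83+0.00j, (0.45-0.11j), (0.45+0.11j)], [0.23-0.25j, 0.23+0.25j, 0.22+0.00j, -0.68+0.00j, (-0.68-0j)], [(-0.19-0.46j), (-0.19+0.46j), (-0.38+0j), 0.32-0.35j, (0.32+0.35j)]]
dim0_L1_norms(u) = [5.46, 4.11, 2.21, 2.55, 2.08]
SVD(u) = [[0.07, 0.42, -0.07, -0.25, 0.87], [-0.46, 0.22, -0.08, 0.84, 0.16], [-0.68, -0.52, 0.36, -0.26, 0.27], [0.55, -0.59, 0.22, 0.41, 0.37], [-0.10, -0.4, -0.9, -0.06, 0.12]] @ diag([3.5913673134891493, 1.9493761811706283, 1.3718658219415347, 0.7425493479153066, 0.159743407956537]) @ [[0.83,0.37,0.15,-0.29,-0.25],  [-0.36,0.87,-0.09,-0.19,0.26],  [0.01,0.17,0.8,0.56,0.12],  [0.37,-0.12,-0.15,0.06,0.91],  [-0.20,-0.25,0.55,-0.75,0.18]]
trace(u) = -0.87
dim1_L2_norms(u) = [0.9, 1.83, 2.7, 2.33, 1.51]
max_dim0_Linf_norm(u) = 2.17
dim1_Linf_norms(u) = [0.79, 1.32, 1.75, 2.17, 1.02]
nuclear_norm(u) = 7.81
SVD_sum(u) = [[0.22, 0.1, 0.04, -0.08, -0.07], [-1.39, -0.62, -0.26, 0.48, 0.41], [-2.04, -0.90, -0.37, 0.70, 0.6], [1.66, 0.74, 0.3, -0.57, -0.49], [-0.3, -0.13, -0.06, 0.1, 0.09]] + [[-0.3, 0.72, -0.07, -0.16, 0.22], [-0.15, 0.37, -0.04, -0.08, 0.11], [0.36, -0.88, 0.09, 0.20, -0.27], [0.41, -0.99, 0.10, 0.22, -0.3], [0.28, -0.68, 0.07, 0.15, -0.2]] + [[-0.0, -0.02, -0.07, -0.05, -0.01], [-0.0, -0.02, -0.09, -0.06, -0.01], [0.0, 0.08, 0.39, 0.28, 0.06], [0.00, 0.05, 0.24, 0.17, 0.04], [-0.01, -0.21, -0.99, -0.7, -0.15]] + [[-0.07, 0.02, 0.03, -0.01, -0.17],  [0.23, -0.08, -0.09, 0.03, 0.56],  [-0.07, 0.02, 0.03, -0.01, -0.17],  [0.11, -0.04, -0.05, 0.02, 0.27],  [-0.02, 0.01, 0.01, -0.0, -0.04]] + [[-0.03,-0.03,0.08,-0.1,0.03], [-0.01,-0.01,0.01,-0.02,0.00], [-0.01,-0.01,0.02,-0.03,0.01], [-0.01,-0.01,0.03,-0.04,0.01], [-0.00,-0.0,0.01,-0.01,0.00]]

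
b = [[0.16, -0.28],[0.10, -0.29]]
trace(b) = -0.13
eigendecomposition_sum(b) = [[0.11, -0.08], [0.03, -0.02]] + [[0.05,-0.20], [0.07,-0.27]]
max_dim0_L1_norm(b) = 0.57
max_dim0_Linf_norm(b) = 0.29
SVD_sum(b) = [[0.13, -0.29], [0.13, -0.28]] + [[0.03, 0.01], [-0.03, -0.01]]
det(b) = -0.02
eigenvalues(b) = [0.09, -0.22]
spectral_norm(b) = 0.44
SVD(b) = [[-0.72, -0.69], [-0.69, 0.72]] @ diag([0.4431432726012847, 0.04152156004082062]) @ [[-0.42, 0.91], [-0.91, -0.42]]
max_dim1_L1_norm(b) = 0.44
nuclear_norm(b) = 0.48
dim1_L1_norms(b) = [0.44, 0.39]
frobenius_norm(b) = 0.45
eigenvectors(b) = [[0.97, 0.60], [0.26, 0.8]]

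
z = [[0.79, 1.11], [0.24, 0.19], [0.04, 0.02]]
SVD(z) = [[-0.98, 0.21],[-0.21, -0.95],[-0.03, -0.24]] @ diag([1.394460296556247, 0.0859097277859914]) @ [[-0.59, -0.81], [-0.81, 0.59]]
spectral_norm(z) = 1.39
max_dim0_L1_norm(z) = 1.32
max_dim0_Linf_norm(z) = 1.11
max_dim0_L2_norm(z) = 1.13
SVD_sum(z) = [[0.8, 1.1], [0.17, 0.24], [0.02, 0.03]] + [[-0.01, 0.01], [0.07, -0.05], [0.02, -0.01]]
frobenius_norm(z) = 1.40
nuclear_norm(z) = 1.48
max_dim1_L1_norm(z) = 1.9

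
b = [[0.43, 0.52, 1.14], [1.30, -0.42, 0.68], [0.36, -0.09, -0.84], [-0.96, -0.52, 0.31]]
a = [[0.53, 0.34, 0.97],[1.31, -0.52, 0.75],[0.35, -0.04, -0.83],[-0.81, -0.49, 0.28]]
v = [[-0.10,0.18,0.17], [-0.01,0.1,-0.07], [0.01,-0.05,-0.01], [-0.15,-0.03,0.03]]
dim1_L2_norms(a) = [1.16, 1.6, 0.9, 0.99]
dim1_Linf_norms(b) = [1.14, 1.3, 0.84, 0.96]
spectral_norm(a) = 1.88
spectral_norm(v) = 0.28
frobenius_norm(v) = 0.34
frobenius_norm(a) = 2.38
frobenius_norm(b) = 2.49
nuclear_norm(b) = 4.12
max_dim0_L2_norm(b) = 1.71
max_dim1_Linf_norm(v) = 0.18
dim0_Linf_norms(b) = [1.3, 0.52, 1.14]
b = v + a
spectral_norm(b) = 1.89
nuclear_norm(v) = 0.54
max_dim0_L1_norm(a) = 3.0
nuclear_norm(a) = 3.90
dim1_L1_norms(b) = [2.09, 2.4, 1.29, 1.79]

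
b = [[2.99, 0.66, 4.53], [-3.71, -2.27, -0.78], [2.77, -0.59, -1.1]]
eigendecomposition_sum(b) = [[3.62+0.00j, (0.11+0j), (2.7+0j)], [-2.06-0.00j, (-0.06-0j), -1.54+0.00j], [1.86+0.00j, 0.06+0.00j, 1.39+0.00j]] + [[-0.31+0.25j, (0.27+0.61j), (0.92+0.2j)], [(-0.82-0.47j), -1.10+1.15j, 0.38+2.19j], [0.45-0.31j, (-0.32-0.87j), -1.24-0.36j]] + [[(-0.31-0.25j), 0.27-0.61j, (0.92-0.2j)], [-0.82+0.47j, -1.10-1.15j, (0.38-2.19j)], [(0.45+0.31j), (-0.32+0.87j), (-1.24+0.36j)]]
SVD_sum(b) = [[3.95,1.35,2.89], [-3.06,-1.05,-2.24], [1.07,0.36,0.78]] + [[-1.11, -0.17, 1.59],[-0.95, -0.14, 1.36],[1.38, 0.21, -1.98]] + [[0.15, -0.52, 0.05], [0.3, -1.08, 0.09], [0.32, -1.16, 0.1]]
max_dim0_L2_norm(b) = 5.51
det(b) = 40.37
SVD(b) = [[-0.77, -0.55, 0.31], [0.6, -0.47, 0.65], [-0.21, 0.69, 0.7]] @ diag([6.5702276594154325, 3.528948485136853, 1.7411579746544301]) @ [[-0.78, -0.27, -0.57], [0.57, 0.09, -0.82], [0.27, -0.96, 0.08]]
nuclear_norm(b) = 11.84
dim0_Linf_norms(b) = [3.71, 2.27, 4.53]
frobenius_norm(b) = 7.66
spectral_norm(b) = 6.57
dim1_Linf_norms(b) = [4.53, 3.71, 2.77]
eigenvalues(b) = [(4.94+0j), (-2.66+1.04j), (-2.66-1.04j)]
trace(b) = -0.38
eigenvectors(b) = [[0.79+0.00j, (-0.13+0.32j), -0.13-0.32j], [-0.45+0.00j, -0.81+0.00j, -0.81-0.00j], [(0.41+0j), 0.21-0.43j, 0.21+0.43j]]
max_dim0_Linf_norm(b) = 4.53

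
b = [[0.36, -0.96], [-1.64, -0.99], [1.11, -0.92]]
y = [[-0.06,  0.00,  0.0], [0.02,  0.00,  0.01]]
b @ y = [[-0.04, 0.0, -0.01], [0.08, 0.00, -0.01], [-0.08, 0.0, -0.01]]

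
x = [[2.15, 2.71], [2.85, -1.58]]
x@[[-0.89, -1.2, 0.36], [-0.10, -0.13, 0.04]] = [[-2.18, -2.93, 0.88], [-2.38, -3.21, 0.96]]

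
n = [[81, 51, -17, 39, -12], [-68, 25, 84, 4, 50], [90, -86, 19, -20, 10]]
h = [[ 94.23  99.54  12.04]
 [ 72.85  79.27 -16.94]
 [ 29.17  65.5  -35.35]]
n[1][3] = 4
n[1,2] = 84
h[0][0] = 94.23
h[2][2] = -35.35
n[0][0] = 81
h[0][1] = 99.54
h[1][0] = 72.85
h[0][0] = 94.23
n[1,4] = 50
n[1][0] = -68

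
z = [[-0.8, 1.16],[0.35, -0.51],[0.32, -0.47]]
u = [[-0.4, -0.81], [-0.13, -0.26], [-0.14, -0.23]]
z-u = [[-0.40, 1.97], [0.48, -0.25], [0.46, -0.24]]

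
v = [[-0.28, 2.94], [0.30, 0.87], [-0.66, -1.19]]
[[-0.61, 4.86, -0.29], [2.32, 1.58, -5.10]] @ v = [[1.82,2.78], [3.19,14.26]]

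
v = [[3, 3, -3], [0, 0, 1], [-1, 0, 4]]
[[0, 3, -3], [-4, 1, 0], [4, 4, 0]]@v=[[3, 0, -9], [-12, -12, 13], [12, 12, -8]]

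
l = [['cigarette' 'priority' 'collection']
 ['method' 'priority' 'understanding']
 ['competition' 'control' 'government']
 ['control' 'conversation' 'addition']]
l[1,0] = 'method'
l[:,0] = ['cigarette', 'method', 'competition', 'control']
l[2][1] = 'control'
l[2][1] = 'control'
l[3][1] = 'conversation'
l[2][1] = 'control'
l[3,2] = 'addition'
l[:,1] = ['priority', 'priority', 'control', 'conversation']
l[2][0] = 'competition'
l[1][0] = 'method'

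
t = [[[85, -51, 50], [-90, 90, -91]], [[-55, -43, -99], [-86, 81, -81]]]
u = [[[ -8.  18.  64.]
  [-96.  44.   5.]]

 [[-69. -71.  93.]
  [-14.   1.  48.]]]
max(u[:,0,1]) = 18.0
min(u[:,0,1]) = -71.0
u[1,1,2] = 48.0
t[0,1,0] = -90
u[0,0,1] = 18.0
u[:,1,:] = [[-96.0, 44.0, 5.0], [-14.0, 1.0, 48.0]]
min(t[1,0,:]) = -99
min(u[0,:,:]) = -96.0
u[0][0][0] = -8.0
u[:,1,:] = [[-96.0, 44.0, 5.0], [-14.0, 1.0, 48.0]]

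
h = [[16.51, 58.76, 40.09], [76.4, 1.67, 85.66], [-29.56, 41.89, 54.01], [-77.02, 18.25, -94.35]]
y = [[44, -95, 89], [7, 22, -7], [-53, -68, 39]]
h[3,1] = 18.25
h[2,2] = 54.01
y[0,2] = 89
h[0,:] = [16.51, 58.76, 40.09]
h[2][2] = 54.01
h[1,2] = 85.66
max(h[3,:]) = 18.25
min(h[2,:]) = -29.56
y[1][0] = 7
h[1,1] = 1.67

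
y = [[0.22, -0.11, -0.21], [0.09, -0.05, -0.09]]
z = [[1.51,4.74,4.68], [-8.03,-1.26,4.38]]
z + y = [[1.73, 4.63, 4.47], [-7.94, -1.31, 4.29]]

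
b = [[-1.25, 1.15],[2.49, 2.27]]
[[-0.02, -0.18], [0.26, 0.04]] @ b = [[-0.42, -0.43], [-0.23, 0.39]]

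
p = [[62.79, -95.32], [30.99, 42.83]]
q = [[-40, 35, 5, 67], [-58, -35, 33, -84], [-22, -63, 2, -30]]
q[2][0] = -22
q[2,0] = -22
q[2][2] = 2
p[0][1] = -95.32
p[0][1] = -95.32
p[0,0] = 62.79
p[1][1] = 42.83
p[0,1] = -95.32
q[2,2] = 2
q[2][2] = 2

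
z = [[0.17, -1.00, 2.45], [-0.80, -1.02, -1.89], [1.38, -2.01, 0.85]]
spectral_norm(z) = 3.55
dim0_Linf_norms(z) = [1.38, 2.01, 2.45]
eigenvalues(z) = [3.38, -1.12, -2.26]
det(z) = 8.52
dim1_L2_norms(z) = [2.65, 2.29, 2.58]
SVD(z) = [[-0.71, -0.11, 0.69],[0.41, 0.73, 0.55],[-0.56, 0.68, -0.47]] @ diag([3.552863924279967, 2.286272267466697, 1.0492935978850904]) @ [[-0.35, 0.40, -0.85], [0.15, -0.87, -0.47], [-0.93, -0.29, 0.24]]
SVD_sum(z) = [[0.88, -1.02, 2.15], [-0.51, 0.59, -1.25], [0.7, -0.81, 1.7]] + [[-0.04, 0.23, 0.12],[0.24, -1.45, -0.78],[0.23, -1.35, -0.73]] + [[-0.67, -0.21, 0.18],[-0.53, -0.17, 0.14],[0.46, 0.14, -0.12]]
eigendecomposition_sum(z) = [[0.97, -0.99, 1.69], [-0.62, 0.63, -1.07], [1.02, -1.04, 1.77]] + [[-0.79, -0.64, 0.36], [-0.23, -0.18, 0.1], [0.32, 0.26, -0.15]] + [[-0.02, 0.64, 0.40], [0.04, -1.46, -0.92], [0.04, -1.23, -0.78]]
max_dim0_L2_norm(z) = 3.21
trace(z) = 0.00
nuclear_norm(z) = 6.89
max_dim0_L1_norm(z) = 5.19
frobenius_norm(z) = 4.35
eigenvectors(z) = [[0.63, -0.89, -0.32], [-0.4, -0.26, 0.73], [0.66, 0.37, 0.61]]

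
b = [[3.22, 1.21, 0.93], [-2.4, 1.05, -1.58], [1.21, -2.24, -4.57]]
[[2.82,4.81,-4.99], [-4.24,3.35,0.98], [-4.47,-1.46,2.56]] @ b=[[-8.5, 19.64, 17.83],[-20.51, -3.81, -13.71],[-7.79, -12.68, -13.55]]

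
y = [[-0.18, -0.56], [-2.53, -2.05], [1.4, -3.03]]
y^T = [[-0.18, -2.53, 1.4], [-0.56, -2.05, -3.03]]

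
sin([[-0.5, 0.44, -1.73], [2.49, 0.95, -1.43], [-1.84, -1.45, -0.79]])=[[-0.55,0.24,-0.17],[0.63,-0.36,-0.51],[-0.36,-0.29,-0.51]]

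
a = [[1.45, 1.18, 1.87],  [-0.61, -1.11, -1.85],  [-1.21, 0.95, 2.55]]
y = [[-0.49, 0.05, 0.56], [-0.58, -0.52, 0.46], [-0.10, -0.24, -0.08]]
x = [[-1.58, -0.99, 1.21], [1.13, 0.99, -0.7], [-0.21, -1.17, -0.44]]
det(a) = -0.67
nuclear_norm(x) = 3.98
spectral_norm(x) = 2.82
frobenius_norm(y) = 1.20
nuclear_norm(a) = 6.19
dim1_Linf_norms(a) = [1.87, 1.85, 2.55]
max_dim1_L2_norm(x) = 2.22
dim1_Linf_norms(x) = [1.58, 1.13, 1.17]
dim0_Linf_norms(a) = [1.45, 1.18, 2.55]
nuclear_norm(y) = 1.63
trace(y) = -1.09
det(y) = -0.03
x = a @ y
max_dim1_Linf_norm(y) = 0.58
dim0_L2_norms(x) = [1.95, 1.82, 1.47]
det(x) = -0.00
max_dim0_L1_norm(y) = 1.17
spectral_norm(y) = 1.11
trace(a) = 2.89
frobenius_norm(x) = 3.05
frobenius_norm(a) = 4.57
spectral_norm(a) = 4.11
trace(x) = -1.03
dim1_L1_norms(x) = [3.78, 2.82, 1.82]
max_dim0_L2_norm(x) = 1.95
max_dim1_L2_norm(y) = 0.9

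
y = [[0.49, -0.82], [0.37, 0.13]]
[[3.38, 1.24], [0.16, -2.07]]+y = [[3.87,0.42], [0.53,-1.94]]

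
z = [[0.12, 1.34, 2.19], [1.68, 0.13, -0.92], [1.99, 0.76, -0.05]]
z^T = [[0.12, 1.68, 1.99], [1.34, 0.13, 0.76], [2.19, -0.92, -0.05]]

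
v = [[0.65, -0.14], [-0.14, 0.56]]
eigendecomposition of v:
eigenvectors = [[0.81,  0.59],  [-0.59,  0.81]]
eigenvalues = [0.75, 0.46]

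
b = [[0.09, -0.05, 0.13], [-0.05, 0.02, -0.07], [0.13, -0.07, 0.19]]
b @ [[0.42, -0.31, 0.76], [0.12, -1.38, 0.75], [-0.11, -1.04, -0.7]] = [[0.02, -0.09, -0.06], [-0.01, 0.06, 0.03], [0.03, -0.14, -0.09]]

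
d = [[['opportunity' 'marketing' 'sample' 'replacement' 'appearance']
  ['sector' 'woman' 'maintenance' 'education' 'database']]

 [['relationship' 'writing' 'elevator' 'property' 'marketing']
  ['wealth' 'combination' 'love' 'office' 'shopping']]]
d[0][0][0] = 'opportunity'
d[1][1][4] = 'shopping'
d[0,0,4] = 'appearance'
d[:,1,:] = [['sector', 'woman', 'maintenance', 'education', 'database'], ['wealth', 'combination', 'love', 'office', 'shopping']]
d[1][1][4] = 'shopping'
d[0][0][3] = 'replacement'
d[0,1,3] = 'education'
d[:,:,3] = [['replacement', 'education'], ['property', 'office']]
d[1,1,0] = 'wealth'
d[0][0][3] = 'replacement'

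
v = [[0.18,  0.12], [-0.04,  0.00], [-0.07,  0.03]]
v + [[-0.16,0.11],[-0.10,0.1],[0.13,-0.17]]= [[0.02, 0.23], [-0.14, 0.10], [0.06, -0.14]]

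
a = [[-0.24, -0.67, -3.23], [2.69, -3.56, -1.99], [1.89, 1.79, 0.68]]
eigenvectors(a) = [[-0.62+0.00j, (-0.62-0j), (0.16+0j)], [-0.47+0.09j, (-0.47-0.09j), (-0.93+0j)], [0.16+0.60j, (0.16-0.6j), 0.34+0.00j]]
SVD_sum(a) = [[0.84, -1.67, -1.48],  [1.65, -3.28, -2.90],  [-0.36, 0.71, 0.62]] + [[-1.58, 0.02, -0.92],[1.17, -0.01, 0.68],[1.69, -0.02, 0.99]] + [[0.5, 0.98, -0.83], [-0.13, -0.26, 0.22], [0.56, 1.1, -0.93]]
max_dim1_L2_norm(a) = 4.89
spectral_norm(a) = 5.35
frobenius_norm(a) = 6.48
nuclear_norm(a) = 10.46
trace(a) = -3.12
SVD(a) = [[0.45, -0.61, 0.66], [0.88, 0.45, -0.18], [-0.19, 0.65, 0.73]] @ diag([5.347861138081675, 3.0019985618476928, 2.10622550607958]) @ [[0.35, -0.70, -0.62], [0.86, -0.01, 0.50], [0.36, 0.71, -0.6]]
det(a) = -33.81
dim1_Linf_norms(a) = [3.23, 3.56, 1.89]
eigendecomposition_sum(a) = [[0.07+1.42j, (-0.57+0.25j), -1.58+0.01j], [(0.25+1.06j), (-0.4+0.27j), (-1.19+0.23j)], [1.35-0.43j, (0.38+0.49j), 0.41+1.52j]] + [[(0.07-1.42j), -0.57-0.25j, -1.58-0.01j],[(0.25-1.06j), (-0.4-0.27j), -1.19-0.23j],[(1.35+0.43j), (0.38-0.49j), (0.41-1.52j)]] + [[-0.38+0.00j, 0.47-0.00j, -0.07+0.00j], [2.19-0.00j, (-2.76+0j), 0.40-0.00j], [(-0.81+0j), 1.02-0.00j, -0.15+0.00j]]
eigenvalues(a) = [(0.08+3.21j), (0.08-3.21j), (-3.29+0j)]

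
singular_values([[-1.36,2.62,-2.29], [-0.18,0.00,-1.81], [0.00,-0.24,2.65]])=[4.51, 1.99, 0.19]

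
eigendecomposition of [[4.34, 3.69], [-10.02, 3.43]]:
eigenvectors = [[(-0.04-0.52j), (-0.04+0.52j)], [(0.85+0j), 0.85-0.00j]]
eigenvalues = [(3.88+6.06j), (3.88-6.06j)]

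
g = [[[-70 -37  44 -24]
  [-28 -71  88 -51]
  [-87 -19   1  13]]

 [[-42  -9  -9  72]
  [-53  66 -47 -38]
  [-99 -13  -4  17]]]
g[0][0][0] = -70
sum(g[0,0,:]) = -87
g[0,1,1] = -71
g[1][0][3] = 72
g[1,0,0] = -42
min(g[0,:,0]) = -87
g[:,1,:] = [[-28, -71, 88, -51], [-53, 66, -47, -38]]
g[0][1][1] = -71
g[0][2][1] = -19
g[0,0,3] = -24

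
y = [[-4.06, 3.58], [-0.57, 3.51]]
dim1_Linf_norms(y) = [4.06, 3.51]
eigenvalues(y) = [-3.78, 3.23]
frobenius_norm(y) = 6.48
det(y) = -12.21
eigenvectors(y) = [[-1.0, -0.44], [-0.08, -0.9]]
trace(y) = -0.55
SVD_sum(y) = [[-3.27, 4.2], [-1.92, 2.46]] + [[-0.79,  -0.62], [1.35,  1.05]]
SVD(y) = [[-0.86, -0.51], [-0.51, 0.86]] @ diag([6.166379383328944, 1.9800922455420487]) @ [[0.61, -0.79],  [0.79, 0.61]]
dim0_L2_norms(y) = [4.1, 5.01]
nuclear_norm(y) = 8.15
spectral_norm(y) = 6.17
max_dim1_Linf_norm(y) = 4.06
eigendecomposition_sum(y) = [[-3.93, 1.93], [-0.31, 0.15]] + [[-0.13,  1.65], [-0.26,  3.36]]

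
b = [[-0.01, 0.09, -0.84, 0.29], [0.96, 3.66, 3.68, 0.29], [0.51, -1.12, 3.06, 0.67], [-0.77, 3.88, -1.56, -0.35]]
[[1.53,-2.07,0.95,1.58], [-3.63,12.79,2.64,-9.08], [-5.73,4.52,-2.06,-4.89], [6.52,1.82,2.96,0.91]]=b@[[-1.61, 0.43, 2.28, -0.54], [0.84, 1.31, 0.93, -0.56], [-1.46, 2.16, -0.85, -1.80], [0.74, -1.26, 0.62, 0.39]]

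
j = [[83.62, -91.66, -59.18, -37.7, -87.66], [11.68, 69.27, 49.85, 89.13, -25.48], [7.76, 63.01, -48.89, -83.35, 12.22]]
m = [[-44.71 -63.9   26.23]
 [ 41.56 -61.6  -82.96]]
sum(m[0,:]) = -82.38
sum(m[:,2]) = -56.72999999999999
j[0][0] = 83.62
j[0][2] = -59.18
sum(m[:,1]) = -125.5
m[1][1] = -61.6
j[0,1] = -91.66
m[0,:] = [-44.71, -63.9, 26.23]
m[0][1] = -63.9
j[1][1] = 69.27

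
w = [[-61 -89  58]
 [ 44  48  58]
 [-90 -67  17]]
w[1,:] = [44, 48, 58]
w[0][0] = -61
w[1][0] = 44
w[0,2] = 58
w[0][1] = -89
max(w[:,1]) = 48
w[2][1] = -67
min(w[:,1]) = -89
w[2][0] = -90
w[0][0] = -61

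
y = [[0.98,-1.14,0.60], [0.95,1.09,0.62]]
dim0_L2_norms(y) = [1.36, 1.58, 0.86]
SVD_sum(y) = [[1.17, -0.66, 0.73], [0.42, -0.24, 0.26]] + [[-0.19, -0.48, -0.13], [0.53, 1.33, 0.36]]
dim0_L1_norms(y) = [1.93, 2.23, 1.22]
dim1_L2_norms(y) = [1.62, 1.57]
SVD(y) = [[-0.94, -0.34], [-0.34, 0.94]] @ diag([1.6253809342363963, 1.5662492836776718]) @ [[-0.77, 0.43, -0.48],[0.36, 0.90, 0.24]]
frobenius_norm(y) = 2.26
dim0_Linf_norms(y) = [0.98, 1.14, 0.62]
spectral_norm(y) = 1.63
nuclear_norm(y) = 3.19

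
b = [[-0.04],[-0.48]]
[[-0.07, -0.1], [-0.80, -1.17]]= b@[[1.67, 2.43]]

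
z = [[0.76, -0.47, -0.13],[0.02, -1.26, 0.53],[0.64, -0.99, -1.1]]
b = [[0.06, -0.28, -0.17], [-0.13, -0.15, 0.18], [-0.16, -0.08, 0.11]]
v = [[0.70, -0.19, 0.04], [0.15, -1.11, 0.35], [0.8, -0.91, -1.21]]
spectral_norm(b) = 0.34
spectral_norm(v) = 1.85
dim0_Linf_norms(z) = [0.76, 1.26, 1.1]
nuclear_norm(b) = 0.72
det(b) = 0.01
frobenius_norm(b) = 0.48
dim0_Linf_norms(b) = [0.16, 0.28, 0.18]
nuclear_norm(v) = 3.47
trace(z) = -1.60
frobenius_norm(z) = 2.30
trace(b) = 0.02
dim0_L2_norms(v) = [1.07, 1.45, 1.26]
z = v + b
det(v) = 1.11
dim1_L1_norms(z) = [1.36, 1.81, 2.73]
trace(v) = -1.62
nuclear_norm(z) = 3.61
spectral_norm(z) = 1.88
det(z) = 1.18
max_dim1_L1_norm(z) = 2.73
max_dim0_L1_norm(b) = 0.51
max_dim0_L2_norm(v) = 1.45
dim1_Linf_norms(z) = [0.76, 1.26, 1.1]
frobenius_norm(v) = 2.20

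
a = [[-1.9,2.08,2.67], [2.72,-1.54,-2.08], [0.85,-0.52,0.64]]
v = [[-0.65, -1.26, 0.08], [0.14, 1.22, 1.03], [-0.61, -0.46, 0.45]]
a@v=[[-0.10, 3.7, 3.19],[-0.71, -4.35, -2.30],[-1.02, -2.0, -0.18]]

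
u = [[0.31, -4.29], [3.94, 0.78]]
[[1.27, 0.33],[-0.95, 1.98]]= u@ [[-0.18, 0.51], [-0.31, -0.04]]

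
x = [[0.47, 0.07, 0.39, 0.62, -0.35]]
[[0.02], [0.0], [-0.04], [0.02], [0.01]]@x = [[0.01, 0.00, 0.01, 0.01, -0.01],[0.00, 0.00, 0.00, 0.00, 0.00],[-0.02, -0.0, -0.02, -0.02, 0.01],[0.01, 0.00, 0.01, 0.01, -0.01],[0.0, 0.0, 0.0, 0.01, -0.0]]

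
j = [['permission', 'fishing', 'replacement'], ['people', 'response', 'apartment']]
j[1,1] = 'response'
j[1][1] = 'response'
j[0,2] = 'replacement'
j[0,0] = 'permission'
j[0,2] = 'replacement'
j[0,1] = 'fishing'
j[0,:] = ['permission', 'fishing', 'replacement']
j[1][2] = 'apartment'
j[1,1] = 'response'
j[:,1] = ['fishing', 'response']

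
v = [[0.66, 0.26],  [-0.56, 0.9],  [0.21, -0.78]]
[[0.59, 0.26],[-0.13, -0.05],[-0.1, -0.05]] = v @ [[0.77, 0.33], [0.33, 0.15]]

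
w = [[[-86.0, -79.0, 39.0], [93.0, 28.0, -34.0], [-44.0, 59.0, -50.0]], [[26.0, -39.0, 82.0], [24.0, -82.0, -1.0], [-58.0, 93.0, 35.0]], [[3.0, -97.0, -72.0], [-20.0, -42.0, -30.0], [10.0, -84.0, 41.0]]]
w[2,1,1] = -42.0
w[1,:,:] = [[26.0, -39.0, 82.0], [24.0, -82.0, -1.0], [-58.0, 93.0, 35.0]]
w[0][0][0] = -86.0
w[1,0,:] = [26.0, -39.0, 82.0]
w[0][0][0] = -86.0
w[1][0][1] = -39.0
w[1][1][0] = 24.0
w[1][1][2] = -1.0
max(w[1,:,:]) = 93.0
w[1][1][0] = 24.0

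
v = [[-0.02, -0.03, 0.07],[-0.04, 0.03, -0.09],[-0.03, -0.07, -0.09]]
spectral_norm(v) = 0.15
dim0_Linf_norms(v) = [0.04, 0.07, 0.09]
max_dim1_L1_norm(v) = 0.19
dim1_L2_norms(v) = [0.08, 0.1, 0.12]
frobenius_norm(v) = 0.18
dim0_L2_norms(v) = [0.05, 0.08, 0.15]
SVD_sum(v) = [[0.01, 0.01, 0.06],[-0.02, -0.01, -0.09],[-0.03, -0.01, -0.10]] + [[-0.01, -0.04, 0.01], [0.01, 0.04, -0.01], [-0.01, -0.06, 0.01]] + [[-0.03, 0.01, 0.01], [-0.02, 0.01, 0.01], [0.01, -0.0, -0.00]]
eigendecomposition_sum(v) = [[0.06, 0.05, 0.08], [-0.04, -0.04, -0.06], [-0.08, -0.08, -0.12]] + [[-0.08, -0.05, -0.03], [0.01, 0.01, 0.0], [0.05, 0.03, 0.02]] + [[0.01, -0.03, 0.02],[-0.01, 0.06, -0.04],[0.0, -0.02, 0.01]]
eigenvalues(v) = [-0.1, -0.06, 0.08]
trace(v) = -0.08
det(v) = 0.00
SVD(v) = [[0.39, 0.54, -0.75], [-0.62, -0.45, -0.65], [-0.68, 0.72, 0.16]] @ diag([0.1501514057253775, 0.08198516753220472, 0.0378548235157607]) @ [[0.25, 0.11, 0.96], [-0.17, -0.97, 0.16], [0.95, -0.21, -0.22]]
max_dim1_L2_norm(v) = 0.12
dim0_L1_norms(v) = [0.09, 0.13, 0.25]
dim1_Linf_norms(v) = [0.07, 0.09, 0.09]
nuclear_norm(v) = 0.27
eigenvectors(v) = [[-0.52, 0.86, 0.45],[0.37, -0.13, -0.85],[0.77, -0.5, 0.27]]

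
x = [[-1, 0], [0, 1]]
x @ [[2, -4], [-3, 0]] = [[-2, 4], [-3, 0]]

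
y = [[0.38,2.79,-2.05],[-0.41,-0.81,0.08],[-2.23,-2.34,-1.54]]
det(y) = 0.02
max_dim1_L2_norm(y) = 3.58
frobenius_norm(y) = 5.08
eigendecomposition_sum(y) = [[-0.81, -0.22, -1.17], [-0.1, -0.03, -0.15], [-1.46, -0.4, -2.1]] + [[1.19, 2.99, -0.87], [-0.31, -0.77, 0.22], [-0.77, -1.93, 0.56]] + [[0.0, 0.02, -0.0], [-0.0, -0.01, 0.0], [-0.0, -0.01, 0.00]]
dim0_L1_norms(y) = [3.02, 5.94, 3.67]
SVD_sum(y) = [[1.29, 2.45, -0.18],[-0.42, -0.81, 0.06],[-1.39, -2.65, 0.2]] + [[-0.91, 0.34, -1.87],[0.01, -0.0, 0.02],[-0.84, 0.31, -1.74]] + [[0.00, -0.00, -0.00],[0.0, -0.0, -0.0],[-0.0, 0.0, 0.00]]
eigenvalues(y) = [-2.95, 0.98, -0.01]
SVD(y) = [[-0.66, -0.73, -0.15], [0.22, 0.01, -0.98], [0.72, -0.68, 0.15]] @ diag([4.187905261895333, 2.8710879792322936, 0.0018256224189422908]) @ [[-0.46, -0.88, 0.07],  [0.43, -0.16, 0.89],  [-0.77, 0.44, 0.45]]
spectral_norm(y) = 4.19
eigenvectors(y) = [[-0.49, -0.82, 0.77], [-0.06, 0.21, -0.44], [-0.87, 0.53, -0.45]]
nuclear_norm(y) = 7.06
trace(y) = -1.97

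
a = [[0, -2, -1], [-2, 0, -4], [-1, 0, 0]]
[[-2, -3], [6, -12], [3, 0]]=a@[[-3, 0], [1, 0], [0, 3]]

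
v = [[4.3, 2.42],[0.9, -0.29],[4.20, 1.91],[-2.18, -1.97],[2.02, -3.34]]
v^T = [[4.30, 0.9, 4.20, -2.18, 2.02], [2.42, -0.29, 1.91, -1.97, -3.34]]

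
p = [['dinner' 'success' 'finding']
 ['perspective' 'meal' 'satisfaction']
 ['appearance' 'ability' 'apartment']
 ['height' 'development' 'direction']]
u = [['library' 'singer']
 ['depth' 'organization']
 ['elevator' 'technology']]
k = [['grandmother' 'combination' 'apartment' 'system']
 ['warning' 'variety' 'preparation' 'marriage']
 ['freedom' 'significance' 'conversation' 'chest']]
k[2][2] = 'conversation'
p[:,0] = ['dinner', 'perspective', 'appearance', 'height']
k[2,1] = 'significance'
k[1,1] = 'variety'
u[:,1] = ['singer', 'organization', 'technology']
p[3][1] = 'development'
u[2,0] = 'elevator'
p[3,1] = 'development'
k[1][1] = 'variety'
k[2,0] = 'freedom'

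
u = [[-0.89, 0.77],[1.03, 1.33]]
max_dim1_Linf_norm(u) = 1.33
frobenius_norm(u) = 2.05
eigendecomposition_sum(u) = [[-1.07, 0.33], [0.44, -0.13]] + [[0.18,0.44], [0.59,1.46]]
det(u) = -1.98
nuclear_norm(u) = 2.86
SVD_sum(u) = [[0.07, 0.1],[0.96, 1.38]] + [[-0.96, 0.67], [0.07, -0.05]]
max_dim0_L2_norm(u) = 1.54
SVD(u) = [[0.07,  1.0], [1.00,  -0.07]] @ diag([1.6845592904413595, 1.1734819968741335]) @ [[0.57,0.82], [-0.82,0.57]]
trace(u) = 0.44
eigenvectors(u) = [[-0.93, -0.29], [0.38, -0.96]]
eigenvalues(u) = [-1.2, 1.64]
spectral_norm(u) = 1.68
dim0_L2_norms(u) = [1.36, 1.54]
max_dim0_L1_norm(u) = 2.1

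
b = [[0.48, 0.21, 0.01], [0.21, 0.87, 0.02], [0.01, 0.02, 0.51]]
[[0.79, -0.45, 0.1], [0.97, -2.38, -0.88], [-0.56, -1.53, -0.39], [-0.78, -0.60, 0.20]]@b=[[0.29, -0.22, 0.05],[-0.04, -1.88, -0.49],[-0.59, -1.46, -0.24],[-0.50, -0.68, 0.08]]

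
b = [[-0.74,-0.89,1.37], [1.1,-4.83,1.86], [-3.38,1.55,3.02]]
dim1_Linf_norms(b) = [1.37, 4.83, 3.38]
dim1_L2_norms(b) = [1.79, 5.29, 4.79]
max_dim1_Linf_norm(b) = 4.83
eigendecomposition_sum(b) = [[-1.08, 0.37, 1.09],[-0.95, 0.33, 0.96],[-3.02, 1.04, 3.05]] + [[-0.21, 0.06, 0.06], [-0.12, 0.03, 0.03], [-0.17, 0.05, 0.05]] + [[0.55,-1.32,0.22], [2.17,-5.19,0.86], [-0.19,0.46,-0.08]]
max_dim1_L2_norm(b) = 5.29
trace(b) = -2.55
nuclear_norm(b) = 10.42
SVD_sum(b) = [[0.24,-0.46,0.02], [2.2,-4.35,0.22], [-1.25,2.47,-0.12]] + [[-0.94,-0.41,1.38],[-1.11,-0.48,1.63],[-2.14,-0.92,3.14]] + [[-0.04, -0.02, -0.03],[0.01, 0.01, 0.01],[0.01, 0.01, 0.01]]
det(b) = 1.45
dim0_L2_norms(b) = [3.63, 5.15, 3.8]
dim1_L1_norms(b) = [3.0, 7.79, 7.95]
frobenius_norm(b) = 7.36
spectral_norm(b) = 5.64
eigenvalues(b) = [2.3, -0.13, -4.72]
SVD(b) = [[0.09,-0.36,-0.93], [0.87,-0.43,0.25], [-0.49,-0.83,0.27]] @ diag([5.64008775973178, 4.727457579473321, 0.05435896249908721]) @ [[0.45, -0.89, 0.05], [0.55, 0.24, -0.80], [0.7, 0.39, 0.6]]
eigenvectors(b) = [[0.32, -0.72, 0.25], [0.29, -0.4, 0.97], [0.90, -0.57, -0.09]]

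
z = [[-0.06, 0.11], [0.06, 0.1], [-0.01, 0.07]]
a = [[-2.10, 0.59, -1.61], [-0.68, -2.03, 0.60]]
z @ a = [[0.05, -0.26, 0.16],[-0.19, -0.17, -0.04],[-0.03, -0.15, 0.06]]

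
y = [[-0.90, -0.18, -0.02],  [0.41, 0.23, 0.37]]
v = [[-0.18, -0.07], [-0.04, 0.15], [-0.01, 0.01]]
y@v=[[0.17, 0.04], [-0.09, 0.01]]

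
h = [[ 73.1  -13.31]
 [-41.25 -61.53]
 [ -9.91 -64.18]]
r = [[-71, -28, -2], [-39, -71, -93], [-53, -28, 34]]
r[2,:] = [-53, -28, 34]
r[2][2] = 34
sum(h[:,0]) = 21.939999999999994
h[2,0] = -9.91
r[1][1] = -71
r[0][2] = -2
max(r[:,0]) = -39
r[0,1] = -28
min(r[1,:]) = -93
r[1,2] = -93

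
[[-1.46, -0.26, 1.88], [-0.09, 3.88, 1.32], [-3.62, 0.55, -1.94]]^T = [[-1.46, -0.09, -3.62], [-0.26, 3.88, 0.55], [1.88, 1.32, -1.94]]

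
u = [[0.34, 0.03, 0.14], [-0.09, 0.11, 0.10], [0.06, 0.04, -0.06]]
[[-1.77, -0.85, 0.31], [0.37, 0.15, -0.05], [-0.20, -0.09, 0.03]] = u @ [[-4.78, -2.24, 0.8], [0.43, 0.18, -0.05], [-1.12, -0.68, 0.31]]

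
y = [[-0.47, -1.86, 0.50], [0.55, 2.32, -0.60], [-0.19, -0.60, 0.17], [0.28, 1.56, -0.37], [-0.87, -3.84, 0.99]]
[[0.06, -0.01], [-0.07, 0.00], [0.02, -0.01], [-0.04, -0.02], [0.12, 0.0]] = y@[[-0.10, 0.17], [-0.0, -0.06], [0.03, -0.08]]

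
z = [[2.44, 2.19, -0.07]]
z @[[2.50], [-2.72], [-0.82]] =[[0.2]]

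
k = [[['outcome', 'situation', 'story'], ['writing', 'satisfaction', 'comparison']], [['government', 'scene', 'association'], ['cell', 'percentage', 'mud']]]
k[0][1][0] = 'writing'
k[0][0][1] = 'situation'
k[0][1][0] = 'writing'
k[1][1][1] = 'percentage'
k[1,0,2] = 'association'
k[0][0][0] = 'outcome'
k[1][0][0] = 'government'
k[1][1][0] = 'cell'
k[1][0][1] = 'scene'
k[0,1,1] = 'satisfaction'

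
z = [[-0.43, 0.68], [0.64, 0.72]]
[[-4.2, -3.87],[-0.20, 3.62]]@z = [[-0.67, -5.64], [2.4, 2.47]]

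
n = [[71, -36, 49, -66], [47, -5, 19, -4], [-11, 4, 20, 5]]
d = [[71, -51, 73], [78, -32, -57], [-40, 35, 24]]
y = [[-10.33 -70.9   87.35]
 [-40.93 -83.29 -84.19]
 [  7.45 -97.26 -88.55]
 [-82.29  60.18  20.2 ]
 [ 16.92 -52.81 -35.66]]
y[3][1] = 60.18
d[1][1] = -32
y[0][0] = -10.33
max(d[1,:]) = 78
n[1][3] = -4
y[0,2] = 87.35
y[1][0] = -40.93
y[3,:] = [-82.29, 60.18, 20.2]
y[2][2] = -88.55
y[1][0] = -40.93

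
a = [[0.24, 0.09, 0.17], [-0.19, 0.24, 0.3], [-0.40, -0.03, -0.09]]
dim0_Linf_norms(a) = [0.4, 0.24, 0.3]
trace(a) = 0.39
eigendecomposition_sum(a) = [[0.12+0.14j, 0.04-0.04j, (0.09-0.04j)], [-0.08+0.35j, 0.12+0.02j, (0.16+0.09j)], [(-0.21-0.04j), -0.01+0.07j, -0.05+0.10j]] + [[0.12-0.14j,(0.04+0.04j),0.09+0.04j], [-0.08-0.35j,0.12-0.02j,0.16-0.09j], [-0.21+0.04j,-0.01-0.07j,-0.05-0.10j]] + [[-0.00-0.00j, 0.00-0.00j, -0.00-0.00j], [(-0.03-0j), 0.01-0.00j, (-0.02-0j)], [0.02+0.00j, -0.01+0.00j, 0.01+0.00j]]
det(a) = 0.00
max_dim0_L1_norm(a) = 0.83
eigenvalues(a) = [(0.19+0.26j), (0.19-0.26j), (0.02+0j)]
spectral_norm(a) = 0.51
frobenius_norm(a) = 0.67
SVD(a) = [[-0.52, -0.36, 0.77], [0.27, -0.93, -0.25], [0.81, 0.08, 0.58]] @ diag([0.5067002808781605, 0.4364389694131183, 0.008709267225689484]) @ [[-0.99, -0.01, -0.16], [0.14, -0.59, -0.8], [-0.08, -0.81, 0.59]]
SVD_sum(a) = [[0.26, 0.0, 0.04], [-0.13, -0.0, -0.02], [-0.4, -0.01, -0.07]] + [[-0.02,0.09,0.12], [-0.06,0.24,0.32], [0.0,-0.02,-0.03]] + [[-0.0, -0.01, 0.0], [0.00, 0.00, -0.00], [-0.0, -0.00, 0.0]]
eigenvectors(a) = [[(0.24-0.33j), 0.24+0.33j, (0.09+0j)], [0.78+0.00j, (0.78-0j), 0.83+0.00j], [0.01+0.47j, (0.01-0.47j), (-0.55+0j)]]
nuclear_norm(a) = 0.95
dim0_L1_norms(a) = [0.83, 0.36, 0.56]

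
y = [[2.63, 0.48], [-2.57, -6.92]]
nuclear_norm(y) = 9.78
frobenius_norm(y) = 7.85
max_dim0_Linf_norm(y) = 6.92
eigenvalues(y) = [2.5, -6.79]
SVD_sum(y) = [[0.61, 1.37], [-2.98, -6.74]] + [[2.02,-0.89], [0.41,-0.18]]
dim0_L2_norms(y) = [3.68, 6.94]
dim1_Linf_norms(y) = [2.63, 6.92]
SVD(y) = [[-0.2, 0.98],[0.98, 0.20]] @ diag([7.519863802287014, 2.256157883449982]) @ [[-0.40,-0.91], [0.91,-0.40]]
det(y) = -16.97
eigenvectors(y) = [[0.96, -0.05], [-0.26, 1.0]]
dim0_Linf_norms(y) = [2.63, 6.92]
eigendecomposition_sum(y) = [[2.53, 0.13], [-0.69, -0.04]] + [[0.1, 0.35], [-1.88, -6.88]]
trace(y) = -4.29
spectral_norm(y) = 7.52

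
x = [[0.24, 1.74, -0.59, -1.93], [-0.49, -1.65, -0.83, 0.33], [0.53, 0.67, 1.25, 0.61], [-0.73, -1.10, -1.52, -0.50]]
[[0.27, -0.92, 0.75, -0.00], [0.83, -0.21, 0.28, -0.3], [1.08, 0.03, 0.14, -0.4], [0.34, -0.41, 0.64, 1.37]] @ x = [[0.91, 2.49, 1.54, -0.37],[0.67, 2.31, 0.49, -1.35],[0.61, 2.36, 0.12, -1.79],[-0.38, 0.19, -1.14, -1.09]]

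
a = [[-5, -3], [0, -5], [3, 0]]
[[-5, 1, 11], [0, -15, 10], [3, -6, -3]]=a@ [[1, -2, -1], [0, 3, -2]]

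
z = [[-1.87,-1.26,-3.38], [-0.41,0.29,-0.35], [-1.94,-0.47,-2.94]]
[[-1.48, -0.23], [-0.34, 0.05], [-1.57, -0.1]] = z @ [[0.37, 0.05],[-0.26, 0.19],[0.33, -0.03]]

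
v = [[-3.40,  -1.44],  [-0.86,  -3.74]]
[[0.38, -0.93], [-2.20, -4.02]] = v @ [[-0.4, -0.2],[0.68, 1.12]]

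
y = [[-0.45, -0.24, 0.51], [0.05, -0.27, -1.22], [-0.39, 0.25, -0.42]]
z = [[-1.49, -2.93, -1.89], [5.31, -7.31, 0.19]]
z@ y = [[1.26, 0.68, 3.61], [-2.83, 0.75, 11.55]]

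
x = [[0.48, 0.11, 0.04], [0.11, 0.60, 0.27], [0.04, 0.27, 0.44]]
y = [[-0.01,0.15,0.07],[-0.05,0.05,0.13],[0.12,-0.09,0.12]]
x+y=[[0.47,0.26,0.11], [0.06,0.65,0.4], [0.16,0.18,0.56]]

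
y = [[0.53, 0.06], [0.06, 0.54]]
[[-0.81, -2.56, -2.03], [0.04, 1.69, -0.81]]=y @[[-1.55, -5.25, -3.70], [0.25, 3.71, -1.09]]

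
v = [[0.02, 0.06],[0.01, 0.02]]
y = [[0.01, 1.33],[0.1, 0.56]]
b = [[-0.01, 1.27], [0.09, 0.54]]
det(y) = -0.13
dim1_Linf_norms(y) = [1.33, 0.56]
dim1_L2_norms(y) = [1.33, 0.57]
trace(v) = 0.04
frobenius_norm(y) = 1.45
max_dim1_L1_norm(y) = 1.34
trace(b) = 0.53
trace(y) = 0.57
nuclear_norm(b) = 1.47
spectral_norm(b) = 1.38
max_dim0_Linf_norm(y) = 1.33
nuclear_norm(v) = 0.07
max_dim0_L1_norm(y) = 1.89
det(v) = -0.00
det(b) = -0.12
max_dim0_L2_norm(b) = 1.38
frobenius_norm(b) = 1.38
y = v + b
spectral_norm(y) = 1.44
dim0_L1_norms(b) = [0.1, 1.81]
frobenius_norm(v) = 0.07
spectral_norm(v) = 0.07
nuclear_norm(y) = 1.53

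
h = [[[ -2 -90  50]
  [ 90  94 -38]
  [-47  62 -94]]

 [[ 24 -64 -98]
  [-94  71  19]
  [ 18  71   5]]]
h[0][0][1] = -90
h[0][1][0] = 90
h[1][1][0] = -94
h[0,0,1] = -90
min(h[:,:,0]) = -94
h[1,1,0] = -94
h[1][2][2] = 5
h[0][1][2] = -38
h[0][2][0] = -47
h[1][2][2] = 5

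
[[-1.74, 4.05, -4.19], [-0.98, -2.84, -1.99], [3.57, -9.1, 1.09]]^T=[[-1.74,-0.98,3.57], [4.05,-2.84,-9.10], [-4.19,-1.99,1.09]]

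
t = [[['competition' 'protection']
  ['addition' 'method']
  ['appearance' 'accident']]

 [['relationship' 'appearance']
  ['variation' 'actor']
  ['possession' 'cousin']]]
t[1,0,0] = 'relationship'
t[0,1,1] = 'method'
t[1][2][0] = 'possession'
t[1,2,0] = 'possession'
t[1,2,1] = 'cousin'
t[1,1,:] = ['variation', 'actor']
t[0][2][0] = 'appearance'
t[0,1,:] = ['addition', 'method']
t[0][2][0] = 'appearance'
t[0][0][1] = 'protection'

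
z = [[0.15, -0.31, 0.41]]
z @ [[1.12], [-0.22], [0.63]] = [[0.49]]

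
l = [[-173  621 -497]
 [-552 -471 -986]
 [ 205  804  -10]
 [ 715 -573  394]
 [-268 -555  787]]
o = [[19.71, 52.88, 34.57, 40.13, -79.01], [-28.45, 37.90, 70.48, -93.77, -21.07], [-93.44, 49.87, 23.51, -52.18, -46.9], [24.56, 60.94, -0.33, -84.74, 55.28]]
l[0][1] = 621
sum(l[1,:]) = -2009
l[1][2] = -986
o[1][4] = -21.07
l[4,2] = 787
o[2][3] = -52.18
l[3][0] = 715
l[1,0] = -552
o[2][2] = 23.51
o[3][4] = 55.28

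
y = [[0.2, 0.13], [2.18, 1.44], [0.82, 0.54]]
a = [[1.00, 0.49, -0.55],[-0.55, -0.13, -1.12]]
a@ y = [[0.82, 0.54], [-1.31, -0.86]]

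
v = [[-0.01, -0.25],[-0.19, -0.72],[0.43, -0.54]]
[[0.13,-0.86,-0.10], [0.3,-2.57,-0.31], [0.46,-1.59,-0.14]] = v @ [[0.41, 0.58, 0.16], [-0.52, 3.41, 0.39]]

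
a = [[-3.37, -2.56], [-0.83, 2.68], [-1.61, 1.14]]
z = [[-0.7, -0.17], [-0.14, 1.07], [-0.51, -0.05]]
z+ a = [[-4.07,-2.73], [-0.97,3.75], [-2.12,1.09]]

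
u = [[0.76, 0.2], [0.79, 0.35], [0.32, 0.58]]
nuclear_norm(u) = 1.69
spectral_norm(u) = 1.28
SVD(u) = [[-0.6,0.45],[-0.67,0.17],[-0.44,-0.88]] @ diag([1.2789863887989823, 0.40889340575135064]) @ [[-0.88, -0.48],[0.48, -0.88]]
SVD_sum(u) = [[0.67, 0.36], [0.76, 0.41], [0.49, 0.26]] + [[0.09, -0.16], [0.03, -0.06], [-0.17, 0.32]]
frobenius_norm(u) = 1.34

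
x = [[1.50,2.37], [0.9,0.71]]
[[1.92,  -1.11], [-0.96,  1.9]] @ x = [[1.88,3.76], [0.27,-0.93]]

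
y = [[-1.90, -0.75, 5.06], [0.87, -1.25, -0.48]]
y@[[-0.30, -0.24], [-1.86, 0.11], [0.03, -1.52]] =[[2.12, -7.32], [2.05, 0.38]]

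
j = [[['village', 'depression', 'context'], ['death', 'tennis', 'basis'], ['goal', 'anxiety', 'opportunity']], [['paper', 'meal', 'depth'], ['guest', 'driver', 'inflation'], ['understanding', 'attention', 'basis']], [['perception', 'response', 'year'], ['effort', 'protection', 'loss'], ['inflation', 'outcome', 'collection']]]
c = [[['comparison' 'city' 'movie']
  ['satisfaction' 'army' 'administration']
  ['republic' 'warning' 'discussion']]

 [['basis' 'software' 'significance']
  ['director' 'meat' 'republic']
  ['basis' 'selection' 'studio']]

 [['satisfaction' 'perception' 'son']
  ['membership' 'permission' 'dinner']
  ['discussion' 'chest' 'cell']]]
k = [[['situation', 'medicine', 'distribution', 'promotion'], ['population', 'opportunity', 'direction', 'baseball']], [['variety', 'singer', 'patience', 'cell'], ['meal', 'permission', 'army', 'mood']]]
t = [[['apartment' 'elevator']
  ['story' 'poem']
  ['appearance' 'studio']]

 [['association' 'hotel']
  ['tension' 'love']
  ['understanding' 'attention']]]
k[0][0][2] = 'distribution'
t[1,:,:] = [['association', 'hotel'], ['tension', 'love'], ['understanding', 'attention']]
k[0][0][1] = 'medicine'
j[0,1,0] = 'death'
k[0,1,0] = 'population'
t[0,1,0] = 'story'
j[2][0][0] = 'perception'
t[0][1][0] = 'story'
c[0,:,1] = ['city', 'army', 'warning']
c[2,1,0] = 'membership'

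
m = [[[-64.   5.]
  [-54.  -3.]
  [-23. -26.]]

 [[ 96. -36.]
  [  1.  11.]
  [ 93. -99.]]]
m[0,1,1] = -3.0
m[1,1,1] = 11.0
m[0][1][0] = -54.0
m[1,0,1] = -36.0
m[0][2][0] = -23.0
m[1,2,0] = 93.0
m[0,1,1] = -3.0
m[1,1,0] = 1.0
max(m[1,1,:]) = 11.0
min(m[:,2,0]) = -23.0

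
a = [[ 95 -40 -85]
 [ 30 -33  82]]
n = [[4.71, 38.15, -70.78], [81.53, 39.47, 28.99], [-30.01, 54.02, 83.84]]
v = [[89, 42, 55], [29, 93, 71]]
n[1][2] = 28.99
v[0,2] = 55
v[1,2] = 71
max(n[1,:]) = 81.53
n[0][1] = 38.15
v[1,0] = 29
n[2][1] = 54.02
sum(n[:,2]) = 42.05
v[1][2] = 71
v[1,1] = 93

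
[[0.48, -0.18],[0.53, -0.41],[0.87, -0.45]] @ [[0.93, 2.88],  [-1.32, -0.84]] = [[0.68, 1.53],[1.03, 1.87],[1.40, 2.88]]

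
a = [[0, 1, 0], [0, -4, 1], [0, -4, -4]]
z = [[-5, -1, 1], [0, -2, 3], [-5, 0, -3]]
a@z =[[0, -2, 3], [-5, 8, -15], [20, 8, 0]]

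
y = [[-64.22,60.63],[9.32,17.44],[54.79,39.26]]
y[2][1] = 39.26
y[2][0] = 54.79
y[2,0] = 54.79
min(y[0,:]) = -64.22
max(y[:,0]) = 54.79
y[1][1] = 17.44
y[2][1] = 39.26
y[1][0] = 9.32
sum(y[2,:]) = 94.05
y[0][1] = 60.63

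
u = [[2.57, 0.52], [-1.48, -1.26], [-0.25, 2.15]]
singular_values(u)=[3.25, 2.18]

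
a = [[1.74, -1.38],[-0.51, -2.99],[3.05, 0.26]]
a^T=[[1.74, -0.51, 3.05],[-1.38, -2.99, 0.26]]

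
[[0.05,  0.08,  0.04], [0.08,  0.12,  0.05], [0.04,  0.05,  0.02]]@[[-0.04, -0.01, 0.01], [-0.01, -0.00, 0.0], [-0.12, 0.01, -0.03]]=[[-0.01, -0.00, -0.0],[-0.01, -0.00, -0.0],[-0.00, -0.00, -0.0]]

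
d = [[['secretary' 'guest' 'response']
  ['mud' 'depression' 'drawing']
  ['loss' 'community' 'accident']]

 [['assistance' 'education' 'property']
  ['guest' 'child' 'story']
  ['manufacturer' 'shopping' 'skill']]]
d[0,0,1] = 'guest'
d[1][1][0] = 'guest'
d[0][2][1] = 'community'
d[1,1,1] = 'child'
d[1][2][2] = 'skill'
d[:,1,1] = ['depression', 'child']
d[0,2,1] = 'community'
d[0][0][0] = 'secretary'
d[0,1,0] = 'mud'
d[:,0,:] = [['secretary', 'guest', 'response'], ['assistance', 'education', 'property']]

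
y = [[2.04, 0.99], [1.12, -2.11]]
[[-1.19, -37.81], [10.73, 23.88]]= y @ [[1.50, -10.37], [-4.29, -16.82]]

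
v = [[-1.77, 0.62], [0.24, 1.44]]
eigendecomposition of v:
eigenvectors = [[-1.0, -0.19], [0.07, -0.98]]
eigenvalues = [-1.82, 1.49]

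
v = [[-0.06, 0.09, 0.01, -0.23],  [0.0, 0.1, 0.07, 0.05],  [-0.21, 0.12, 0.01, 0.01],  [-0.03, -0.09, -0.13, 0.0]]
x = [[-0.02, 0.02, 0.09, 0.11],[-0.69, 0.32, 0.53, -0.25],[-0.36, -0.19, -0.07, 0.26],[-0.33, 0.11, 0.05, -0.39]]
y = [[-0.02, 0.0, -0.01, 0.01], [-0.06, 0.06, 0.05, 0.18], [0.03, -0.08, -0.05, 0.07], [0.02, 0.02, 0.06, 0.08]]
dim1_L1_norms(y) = [0.04, 0.35, 0.23, 0.18]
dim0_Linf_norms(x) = [0.69, 0.32, 0.53, 0.39]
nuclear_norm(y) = 0.41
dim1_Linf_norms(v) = [0.23, 0.1, 0.21, 0.13]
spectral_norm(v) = 0.29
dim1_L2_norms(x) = [0.14, 0.96, 0.49, 0.52]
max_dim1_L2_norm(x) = 0.96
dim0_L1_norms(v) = [0.3, 0.4, 0.22, 0.29]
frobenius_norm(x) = 1.21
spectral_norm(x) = 1.05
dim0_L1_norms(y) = [0.13, 0.16, 0.17, 0.34]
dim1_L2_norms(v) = [0.25, 0.13, 0.24, 0.16]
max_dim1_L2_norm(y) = 0.21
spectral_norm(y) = 0.22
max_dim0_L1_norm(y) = 0.34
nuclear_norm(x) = 1.87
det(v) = -0.00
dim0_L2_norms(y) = [0.07, 0.1, 0.09, 0.21]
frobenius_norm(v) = 0.41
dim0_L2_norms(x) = [0.85, 0.39, 0.54, 0.54]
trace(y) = 0.07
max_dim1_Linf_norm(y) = 0.18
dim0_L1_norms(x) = [1.4, 0.64, 0.74, 1.01]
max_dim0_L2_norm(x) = 0.85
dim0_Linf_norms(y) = [0.06, 0.08, 0.06, 0.18]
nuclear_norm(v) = 0.72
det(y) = 0.00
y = x @ v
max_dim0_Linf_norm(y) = 0.18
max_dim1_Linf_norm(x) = 0.69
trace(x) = -0.16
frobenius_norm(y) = 0.26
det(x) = 0.00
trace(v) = 0.05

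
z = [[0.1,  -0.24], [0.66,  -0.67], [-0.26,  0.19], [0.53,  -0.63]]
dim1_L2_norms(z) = [0.26, 0.94, 0.32, 0.82]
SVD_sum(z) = [[0.17, -0.18], [0.64, -0.69], [-0.21, 0.23], [0.56, -0.61]] + [[-0.07, -0.06],[0.02, 0.02],[-0.05, -0.04],[-0.03, -0.02]]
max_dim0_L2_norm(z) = 0.97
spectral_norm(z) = 1.31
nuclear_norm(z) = 1.43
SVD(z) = [[-0.19, 0.74], [-0.72, -0.28], [0.24, 0.53], [-0.63, 0.30]] @ diag([1.311260900408682, 0.11914214644454478]) @ [[-0.68, 0.74],[-0.74, -0.68]]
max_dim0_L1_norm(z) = 1.73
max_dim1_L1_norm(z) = 1.33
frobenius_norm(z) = 1.32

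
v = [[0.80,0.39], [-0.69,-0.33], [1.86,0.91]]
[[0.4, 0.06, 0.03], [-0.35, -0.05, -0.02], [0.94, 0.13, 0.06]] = v @ [[0.44, 0.25, 0.1], [0.13, -0.37, -0.14]]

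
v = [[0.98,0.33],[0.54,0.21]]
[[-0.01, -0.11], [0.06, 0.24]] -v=[[-0.99, -0.44], [-0.48, 0.03]]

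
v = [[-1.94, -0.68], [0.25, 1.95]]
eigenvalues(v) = [-1.9, 1.91]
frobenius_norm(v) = 2.84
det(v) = -3.61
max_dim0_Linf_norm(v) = 1.95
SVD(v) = [[-0.74, 0.67], [0.67, 0.74]] @ diag([2.4218738345910844, 1.4918200727041708]) @ [[0.66, 0.75], [-0.75, 0.66]]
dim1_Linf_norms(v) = [1.94, 1.95]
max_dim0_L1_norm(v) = 2.63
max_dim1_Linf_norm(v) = 1.95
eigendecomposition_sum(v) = [[-1.92, -0.34], [0.12, 0.02]] + [[-0.02, -0.34],[0.13, 1.93]]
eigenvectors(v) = [[-1.0, 0.17], [0.06, -0.98]]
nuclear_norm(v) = 3.91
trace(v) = 0.01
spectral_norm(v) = 2.42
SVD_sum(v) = [[-1.19, -1.34], [1.08, 1.22]] + [[-0.75, 0.66],[-0.83, 0.73]]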